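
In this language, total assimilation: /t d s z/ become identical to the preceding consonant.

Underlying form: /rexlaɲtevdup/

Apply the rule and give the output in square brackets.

[rexlaɲɲevvup]

/t/ after /ɲ/ → [ɲ] (total assimilation)
/d/ after /v/ → [v] (total assimilation)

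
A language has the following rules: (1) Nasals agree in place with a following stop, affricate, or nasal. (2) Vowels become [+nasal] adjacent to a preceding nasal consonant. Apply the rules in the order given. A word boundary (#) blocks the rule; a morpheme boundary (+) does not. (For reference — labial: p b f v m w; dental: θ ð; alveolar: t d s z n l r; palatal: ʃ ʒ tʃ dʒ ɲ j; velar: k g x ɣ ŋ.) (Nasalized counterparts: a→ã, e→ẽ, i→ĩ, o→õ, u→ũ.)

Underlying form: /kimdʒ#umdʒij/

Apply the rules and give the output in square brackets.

[kiɲdʒ#uɲdʒij]

Rule 1: /m/ before /dʒ/ (palatal) → [ɲ]
Rule 1: /m/ before /dʒ/ (palatal) → [ɲ]
After rule 1: kiɲdʒ#uɲdʒij
Rule 2: no segment meets the rule's conditions; no change.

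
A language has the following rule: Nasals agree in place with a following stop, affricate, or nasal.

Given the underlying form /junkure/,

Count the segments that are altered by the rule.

/n/ before /k/ (velar) → [ŋ]
1 segment changes.

1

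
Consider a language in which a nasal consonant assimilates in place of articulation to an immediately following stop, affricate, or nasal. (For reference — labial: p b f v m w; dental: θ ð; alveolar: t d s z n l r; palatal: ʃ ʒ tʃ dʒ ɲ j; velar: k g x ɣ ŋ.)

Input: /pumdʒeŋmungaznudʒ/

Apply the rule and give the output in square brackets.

[puɲdʒemmuŋgaznudʒ]

/m/ before /dʒ/ (palatal) → [ɲ]
/ŋ/ before /m/ (labial) → [m]
/n/ before /g/ (velar) → [ŋ]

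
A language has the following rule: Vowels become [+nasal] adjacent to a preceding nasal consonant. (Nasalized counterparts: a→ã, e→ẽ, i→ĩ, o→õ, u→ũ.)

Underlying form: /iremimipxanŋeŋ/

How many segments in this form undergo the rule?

/i/ after nasal /m/ → [ĩ]
/i/ after nasal /m/ → [ĩ]
/e/ after nasal /ŋ/ → [ẽ]
3 segments change.

3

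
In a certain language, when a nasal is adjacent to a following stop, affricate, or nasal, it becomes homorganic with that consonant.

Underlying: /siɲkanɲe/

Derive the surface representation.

[siŋkaɲɲe]

/ɲ/ before /k/ (velar) → [ŋ]
/n/ before /ɲ/ (palatal) → [ɲ]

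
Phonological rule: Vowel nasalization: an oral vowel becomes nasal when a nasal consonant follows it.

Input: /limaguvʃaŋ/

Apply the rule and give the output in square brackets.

/i/ before nasal /m/ → [ĩ]
/a/ before nasal /ŋ/ → [ã]

[lĩmaguvʃãŋ]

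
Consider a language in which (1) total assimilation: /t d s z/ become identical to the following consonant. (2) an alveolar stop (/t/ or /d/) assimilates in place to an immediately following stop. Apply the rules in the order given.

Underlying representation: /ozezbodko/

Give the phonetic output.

Rule 1: /z/ before /b/ → [b] (total assimilation)
Rule 1: /d/ before /k/ → [k] (total assimilation)
After rule 1: ozebbokko
Rule 2: no segment meets the rule's conditions; no change.

[ozebbokko]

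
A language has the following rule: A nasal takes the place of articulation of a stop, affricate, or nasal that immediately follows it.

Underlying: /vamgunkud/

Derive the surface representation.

/m/ before /g/ (velar) → [ŋ]
/n/ before /k/ (velar) → [ŋ]

[vaŋguŋkud]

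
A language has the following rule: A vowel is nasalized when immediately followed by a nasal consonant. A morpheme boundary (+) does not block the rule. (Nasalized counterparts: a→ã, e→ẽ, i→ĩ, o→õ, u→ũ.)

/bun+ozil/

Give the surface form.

[bũn+ozil]

/u/ before nasal /n/ → [ũ]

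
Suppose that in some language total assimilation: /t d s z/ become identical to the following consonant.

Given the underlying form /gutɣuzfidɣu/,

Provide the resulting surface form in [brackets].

/t/ before /ɣ/ → [ɣ] (total assimilation)
/z/ before /f/ → [f] (total assimilation)
/d/ before /ɣ/ → [ɣ] (total assimilation)

[guɣɣuffiɣɣu]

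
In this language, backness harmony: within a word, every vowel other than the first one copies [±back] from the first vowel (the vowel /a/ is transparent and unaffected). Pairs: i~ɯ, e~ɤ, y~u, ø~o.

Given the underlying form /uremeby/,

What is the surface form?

[urɤmɤbu]

/e/ harmonizes with /u/ ([+back]) → [ɤ]
/e/ harmonizes with /u/ ([+back]) → [ɤ]
/y/ harmonizes with /u/ ([+back]) → [u]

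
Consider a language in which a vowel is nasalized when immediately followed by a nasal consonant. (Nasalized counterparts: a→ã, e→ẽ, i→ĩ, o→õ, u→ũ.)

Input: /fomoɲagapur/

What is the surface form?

/o/ before nasal /m/ → [õ]
/o/ before nasal /ɲ/ → [õ]

[fõmõɲagapur]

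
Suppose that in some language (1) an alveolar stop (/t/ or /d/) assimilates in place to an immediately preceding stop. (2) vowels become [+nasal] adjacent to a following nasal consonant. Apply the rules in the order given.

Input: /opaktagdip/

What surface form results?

[opakkaggip]

Rule 1: /t/ after /k/ (velar) → [k]
Rule 1: /d/ after /g/ (velar) → [g]
After rule 1: opakkaggip
Rule 2: no segment meets the rule's conditions; no change.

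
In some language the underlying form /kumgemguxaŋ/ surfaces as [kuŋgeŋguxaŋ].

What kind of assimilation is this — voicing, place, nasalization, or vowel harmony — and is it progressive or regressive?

/m/→[ŋ] /m/→[ŋ].
Each target copies a feature from the following segment, so the direction is regressive.

place assimilation, regressive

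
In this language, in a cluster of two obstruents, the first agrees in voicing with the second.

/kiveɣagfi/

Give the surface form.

[kiveɣakfi]

/g/ before /f/ (voiceless) → [k]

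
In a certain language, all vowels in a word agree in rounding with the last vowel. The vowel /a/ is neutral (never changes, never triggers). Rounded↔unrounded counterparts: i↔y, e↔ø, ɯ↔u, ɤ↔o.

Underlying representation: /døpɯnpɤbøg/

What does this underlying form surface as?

/ɯ/ harmonizes with /ø/ ([+round]) → [u]
/ɤ/ harmonizes with /ø/ ([+round]) → [o]

[døpunpobøg]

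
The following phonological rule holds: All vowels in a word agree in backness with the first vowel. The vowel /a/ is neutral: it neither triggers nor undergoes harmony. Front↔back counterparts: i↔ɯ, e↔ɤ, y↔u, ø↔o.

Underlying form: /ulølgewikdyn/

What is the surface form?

[ulolgɤwɯkdun]

/ø/ harmonizes with /u/ ([+back]) → [o]
/e/ harmonizes with /u/ ([+back]) → [ɤ]
/i/ harmonizes with /u/ ([+back]) → [ɯ]
/y/ harmonizes with /u/ ([+back]) → [u]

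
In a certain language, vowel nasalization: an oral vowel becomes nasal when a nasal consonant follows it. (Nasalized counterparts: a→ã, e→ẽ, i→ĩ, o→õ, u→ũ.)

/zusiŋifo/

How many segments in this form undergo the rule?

/i/ before nasal /ŋ/ → [ĩ]
1 segment changes.

1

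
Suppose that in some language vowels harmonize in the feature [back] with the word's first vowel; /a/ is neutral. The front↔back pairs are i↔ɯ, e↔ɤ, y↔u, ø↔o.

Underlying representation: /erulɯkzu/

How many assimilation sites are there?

/u/ harmonizes with /e/ ([-back]) → [y]
/ɯ/ harmonizes with /e/ ([-back]) → [i]
/u/ harmonizes with /e/ ([-back]) → [y]
3 segments change.

3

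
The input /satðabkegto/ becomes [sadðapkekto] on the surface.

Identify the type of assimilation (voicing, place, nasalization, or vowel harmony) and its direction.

voicing assimilation, regressive

/t/→[d] /b/→[p] /g/→[k].
Each target copies a feature from the following segment, so the direction is regressive.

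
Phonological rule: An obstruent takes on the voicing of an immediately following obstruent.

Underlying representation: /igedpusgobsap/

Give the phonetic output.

[igetpuzgopsap]

/d/ before /p/ (voiceless) → [t]
/s/ before /g/ (voiced) → [z]
/b/ before /s/ (voiceless) → [p]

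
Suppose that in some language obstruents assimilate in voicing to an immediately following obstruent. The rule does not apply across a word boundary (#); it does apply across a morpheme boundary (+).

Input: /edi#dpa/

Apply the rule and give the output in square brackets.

[edi#tpa]

/d/ before /p/ (voiceless) → [t]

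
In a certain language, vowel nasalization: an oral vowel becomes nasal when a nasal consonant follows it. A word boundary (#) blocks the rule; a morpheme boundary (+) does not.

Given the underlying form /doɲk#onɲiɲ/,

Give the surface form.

/o/ before nasal /ɲ/ → [õ]
/o/ before nasal /n/ → [õ]
/i/ before nasal /ɲ/ → [ĩ]

[dõɲk#õnɲĩɲ]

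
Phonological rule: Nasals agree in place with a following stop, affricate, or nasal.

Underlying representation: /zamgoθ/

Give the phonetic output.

/m/ before /g/ (velar) → [ŋ]

[zaŋgoθ]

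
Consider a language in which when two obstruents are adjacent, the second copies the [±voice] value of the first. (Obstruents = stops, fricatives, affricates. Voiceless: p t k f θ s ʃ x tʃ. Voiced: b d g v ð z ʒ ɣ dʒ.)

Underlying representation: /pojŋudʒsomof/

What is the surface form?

[pojŋudʒzomof]

/s/ after /dʒ/ (voiced) → [z]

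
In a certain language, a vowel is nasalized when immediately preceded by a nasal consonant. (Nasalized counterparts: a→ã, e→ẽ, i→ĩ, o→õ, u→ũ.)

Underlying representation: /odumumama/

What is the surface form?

[odumũmãmã]

/u/ after nasal /m/ → [ũ]
/a/ after nasal /m/ → [ã]
/a/ after nasal /m/ → [ã]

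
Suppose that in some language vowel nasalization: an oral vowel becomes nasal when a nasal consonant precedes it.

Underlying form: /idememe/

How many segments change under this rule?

2

/e/ after nasal /m/ → [ẽ]
/e/ after nasal /m/ → [ẽ]
2 segments change.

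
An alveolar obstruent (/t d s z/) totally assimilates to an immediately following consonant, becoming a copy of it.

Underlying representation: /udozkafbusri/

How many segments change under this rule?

/z/ before /k/ → [k] (total assimilation)
/s/ before /r/ → [r] (total assimilation)
2 segments change.

2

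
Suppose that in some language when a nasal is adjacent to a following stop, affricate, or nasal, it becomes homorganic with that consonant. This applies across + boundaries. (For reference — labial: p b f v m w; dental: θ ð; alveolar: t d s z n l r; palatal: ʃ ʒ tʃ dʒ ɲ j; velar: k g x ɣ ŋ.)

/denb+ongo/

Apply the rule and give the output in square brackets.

[demb+oŋgo]

/n/ before /b/ (labial) → [m]
/n/ before /g/ (velar) → [ŋ]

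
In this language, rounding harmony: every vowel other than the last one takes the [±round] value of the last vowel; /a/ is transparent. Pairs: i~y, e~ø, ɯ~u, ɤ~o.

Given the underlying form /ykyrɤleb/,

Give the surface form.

[ikirɤleb]

/y/ harmonizes with /e/ ([-round]) → [i]
/y/ harmonizes with /e/ ([-round]) → [i]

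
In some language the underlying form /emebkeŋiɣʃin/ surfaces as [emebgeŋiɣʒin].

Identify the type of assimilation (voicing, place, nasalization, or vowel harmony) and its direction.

voicing assimilation, progressive

/k/→[g] /ʃ/→[ʒ].
Each target copies a feature from the preceding segment, so the direction is progressive.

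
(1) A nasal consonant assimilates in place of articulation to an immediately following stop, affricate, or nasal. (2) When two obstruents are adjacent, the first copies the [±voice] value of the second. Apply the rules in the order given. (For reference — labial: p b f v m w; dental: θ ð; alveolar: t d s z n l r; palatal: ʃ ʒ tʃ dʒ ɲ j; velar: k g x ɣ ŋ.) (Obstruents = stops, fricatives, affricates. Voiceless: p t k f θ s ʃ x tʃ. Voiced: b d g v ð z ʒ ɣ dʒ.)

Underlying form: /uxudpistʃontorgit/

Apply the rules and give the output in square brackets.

Rule 1: no segment meets the rule's conditions; no change.
After rule 1: uxudpistʃontorgit
Rule 2: /d/ before /p/ (voiceless) → [t]

[uxutpistʃontorgit]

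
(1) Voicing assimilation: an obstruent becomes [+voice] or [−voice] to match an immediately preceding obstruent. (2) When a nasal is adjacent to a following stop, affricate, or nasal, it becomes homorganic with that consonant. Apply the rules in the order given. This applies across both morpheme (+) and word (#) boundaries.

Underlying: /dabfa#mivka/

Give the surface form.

Rule 1: /f/ after /b/ (voiced) → [v]
Rule 1: /k/ after /v/ (voiced) → [g]
After rule 1: dabva#mivga
Rule 2: no segment meets the rule's conditions; no change.

[dabva#mivga]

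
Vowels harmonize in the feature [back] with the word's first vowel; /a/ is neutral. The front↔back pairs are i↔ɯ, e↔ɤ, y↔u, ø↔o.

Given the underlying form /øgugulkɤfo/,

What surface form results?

/u/ harmonizes with /ø/ ([-back]) → [y]
/u/ harmonizes with /ø/ ([-back]) → [y]
/ɤ/ harmonizes with /ø/ ([-back]) → [e]
/o/ harmonizes with /ø/ ([-back]) → [ø]

[øgygylkefø]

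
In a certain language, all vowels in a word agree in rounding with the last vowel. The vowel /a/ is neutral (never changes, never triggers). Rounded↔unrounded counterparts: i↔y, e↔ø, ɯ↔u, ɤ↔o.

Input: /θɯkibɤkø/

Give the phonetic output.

[θukybokø]

/ɯ/ harmonizes with /ø/ ([+round]) → [u]
/i/ harmonizes with /ø/ ([+round]) → [y]
/ɤ/ harmonizes with /ø/ ([+round]) → [o]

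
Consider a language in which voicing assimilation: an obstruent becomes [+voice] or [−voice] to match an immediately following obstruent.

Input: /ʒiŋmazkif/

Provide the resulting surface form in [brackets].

[ʒiŋmaskif]

/z/ before /k/ (voiceless) → [s]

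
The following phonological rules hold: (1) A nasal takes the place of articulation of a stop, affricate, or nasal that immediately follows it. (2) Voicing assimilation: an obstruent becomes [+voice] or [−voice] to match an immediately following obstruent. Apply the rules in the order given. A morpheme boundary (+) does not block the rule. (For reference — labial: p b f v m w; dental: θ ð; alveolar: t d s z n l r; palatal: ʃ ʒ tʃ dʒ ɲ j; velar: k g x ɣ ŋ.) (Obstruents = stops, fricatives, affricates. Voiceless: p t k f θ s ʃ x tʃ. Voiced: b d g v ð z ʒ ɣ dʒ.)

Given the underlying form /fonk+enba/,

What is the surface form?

[foŋk+emba]

Rule 1: /n/ before /k/ (velar) → [ŋ]
Rule 1: /n/ before /b/ (labial) → [m]
After rule 1: foŋk+emba
Rule 2: no segment meets the rule's conditions; no change.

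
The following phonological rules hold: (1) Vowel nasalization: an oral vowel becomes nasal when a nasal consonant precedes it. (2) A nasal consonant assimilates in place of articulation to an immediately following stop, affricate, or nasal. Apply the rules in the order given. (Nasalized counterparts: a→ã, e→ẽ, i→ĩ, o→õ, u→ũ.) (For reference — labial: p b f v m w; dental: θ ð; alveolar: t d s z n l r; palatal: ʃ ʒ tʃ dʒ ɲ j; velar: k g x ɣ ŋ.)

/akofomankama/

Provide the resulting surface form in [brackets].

Rule 1: /a/ after nasal /m/ → [ã]
Rule 1: /a/ after nasal /m/ → [ã]
After rule 1: akofomãnkamã
Rule 2: /n/ before /k/ (velar) → [ŋ]

[akofomãŋkamã]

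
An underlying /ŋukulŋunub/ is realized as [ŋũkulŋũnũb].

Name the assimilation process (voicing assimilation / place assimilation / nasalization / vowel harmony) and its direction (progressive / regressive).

/u/→[ũ] /u/→[ũ] /u/→[ũ].
Each target copies a feature from the preceding segment, so the direction is progressive.

nasalization, progressive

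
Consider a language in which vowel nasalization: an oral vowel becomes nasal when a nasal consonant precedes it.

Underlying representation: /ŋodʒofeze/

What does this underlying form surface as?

/o/ after nasal /ŋ/ → [õ]

[ŋõdʒofeze]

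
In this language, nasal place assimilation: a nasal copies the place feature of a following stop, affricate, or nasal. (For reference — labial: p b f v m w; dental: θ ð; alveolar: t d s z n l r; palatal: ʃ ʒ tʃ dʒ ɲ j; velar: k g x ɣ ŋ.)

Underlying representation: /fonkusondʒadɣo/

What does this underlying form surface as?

[foŋkusoɲdʒadɣo]

/n/ before /k/ (velar) → [ŋ]
/n/ before /dʒ/ (palatal) → [ɲ]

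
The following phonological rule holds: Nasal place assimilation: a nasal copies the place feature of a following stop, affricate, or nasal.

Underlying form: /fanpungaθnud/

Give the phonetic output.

/n/ before /p/ (labial) → [m]
/n/ before /g/ (velar) → [ŋ]

[fampuŋgaθnud]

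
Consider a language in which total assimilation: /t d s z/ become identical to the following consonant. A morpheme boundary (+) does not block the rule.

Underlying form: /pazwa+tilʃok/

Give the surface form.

[pawwa+tilʃok]

/z/ before /w/ → [w] (total assimilation)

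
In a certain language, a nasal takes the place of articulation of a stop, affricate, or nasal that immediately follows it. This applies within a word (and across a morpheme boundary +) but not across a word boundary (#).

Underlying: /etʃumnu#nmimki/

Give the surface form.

[etʃunnu#mmiŋki]

/m/ before /n/ (alveolar) → [n]
/n/ before /m/ (labial) → [m]
/m/ before /k/ (velar) → [ŋ]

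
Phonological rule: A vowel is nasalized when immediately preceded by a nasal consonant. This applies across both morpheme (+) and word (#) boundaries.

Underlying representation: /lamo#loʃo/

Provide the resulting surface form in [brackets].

[lamõ#loʃo]

/o/ after nasal /m/ → [õ]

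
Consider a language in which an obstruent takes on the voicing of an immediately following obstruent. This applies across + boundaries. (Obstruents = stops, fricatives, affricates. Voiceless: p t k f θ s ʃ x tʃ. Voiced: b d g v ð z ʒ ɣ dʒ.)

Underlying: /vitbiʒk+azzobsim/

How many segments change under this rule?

3

/t/ before /b/ (voiced) → [d]
/ʒ/ before /k/ (voiceless) → [ʃ]
/b/ before /s/ (voiceless) → [p]
3 segments change.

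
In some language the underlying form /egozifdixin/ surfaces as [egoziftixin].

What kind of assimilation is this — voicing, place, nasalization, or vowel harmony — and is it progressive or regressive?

voicing assimilation, progressive

/d/→[t].
Each target copies a feature from the preceding segment, so the direction is progressive.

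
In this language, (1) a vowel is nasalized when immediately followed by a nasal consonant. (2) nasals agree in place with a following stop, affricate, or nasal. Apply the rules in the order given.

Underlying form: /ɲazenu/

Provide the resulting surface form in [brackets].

[ɲazẽnu]

Rule 1: /e/ before nasal /n/ → [ẽ]
After rule 1: ɲazẽnu
Rule 2: no segment meets the rule's conditions; no change.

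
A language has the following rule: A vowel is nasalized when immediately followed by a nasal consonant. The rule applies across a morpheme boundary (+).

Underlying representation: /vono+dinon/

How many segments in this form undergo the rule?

3

/o/ before nasal /n/ → [õ]
/i/ before nasal /n/ → [ĩ]
/o/ before nasal /n/ → [õ]
3 segments change.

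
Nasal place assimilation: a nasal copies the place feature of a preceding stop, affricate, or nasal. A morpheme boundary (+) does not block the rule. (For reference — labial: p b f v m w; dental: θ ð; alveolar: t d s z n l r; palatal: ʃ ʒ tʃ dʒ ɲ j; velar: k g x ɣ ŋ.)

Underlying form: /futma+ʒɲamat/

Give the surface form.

[futna+ʒɲamat]

/m/ after /t/ (alveolar) → [n]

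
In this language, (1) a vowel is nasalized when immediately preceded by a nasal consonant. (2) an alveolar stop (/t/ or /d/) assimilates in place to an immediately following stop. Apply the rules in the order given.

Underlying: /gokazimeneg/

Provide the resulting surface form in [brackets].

[gokazimẽnẽg]

Rule 1: /e/ after nasal /m/ → [ẽ]
Rule 1: /e/ after nasal /n/ → [ẽ]
After rule 1: gokazimẽnẽg
Rule 2: no segment meets the rule's conditions; no change.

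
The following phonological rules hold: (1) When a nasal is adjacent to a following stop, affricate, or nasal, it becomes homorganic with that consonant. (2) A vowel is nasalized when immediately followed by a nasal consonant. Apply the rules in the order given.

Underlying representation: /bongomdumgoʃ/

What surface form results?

Rule 1: /n/ before /g/ (velar) → [ŋ]
Rule 1: /m/ before /d/ (alveolar) → [n]
Rule 1: /m/ before /g/ (velar) → [ŋ]
After rule 1: boŋgonduŋgoʃ
Rule 2: /o/ before nasal /ŋ/ → [õ]
Rule 2: /o/ before nasal /n/ → [õ]
Rule 2: /u/ before nasal /ŋ/ → [ũ]

[bõŋgõndũŋgoʃ]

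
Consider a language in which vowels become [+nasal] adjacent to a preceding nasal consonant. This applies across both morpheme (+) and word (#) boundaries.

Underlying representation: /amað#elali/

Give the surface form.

/a/ after nasal /m/ → [ã]

[amãð#elali]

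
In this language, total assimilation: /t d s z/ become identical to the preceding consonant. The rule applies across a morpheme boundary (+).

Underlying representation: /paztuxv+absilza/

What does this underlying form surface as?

/t/ after /z/ → [z] (total assimilation)
/s/ after /b/ → [b] (total assimilation)
/z/ after /l/ → [l] (total assimilation)

[pazzuxv+abbilla]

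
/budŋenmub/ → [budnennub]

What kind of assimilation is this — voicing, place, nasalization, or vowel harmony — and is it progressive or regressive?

place assimilation, progressive

/ŋ/→[n] /m/→[n].
Each target copies a feature from the preceding segment, so the direction is progressive.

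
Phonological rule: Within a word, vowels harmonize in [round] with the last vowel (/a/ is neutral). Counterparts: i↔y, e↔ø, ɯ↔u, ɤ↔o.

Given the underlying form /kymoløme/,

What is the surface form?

/y/ harmonizes with /e/ ([-round]) → [i]
/o/ harmonizes with /e/ ([-round]) → [ɤ]
/ø/ harmonizes with /e/ ([-round]) → [e]

[kimɤleme]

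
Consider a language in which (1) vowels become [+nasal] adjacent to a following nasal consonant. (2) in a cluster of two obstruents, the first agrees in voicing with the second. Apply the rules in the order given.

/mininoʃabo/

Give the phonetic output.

[mĩnĩnoʃabo]

Rule 1: /i/ before nasal /n/ → [ĩ]
Rule 1: /i/ before nasal /n/ → [ĩ]
After rule 1: mĩnĩnoʃabo
Rule 2: no segment meets the rule's conditions; no change.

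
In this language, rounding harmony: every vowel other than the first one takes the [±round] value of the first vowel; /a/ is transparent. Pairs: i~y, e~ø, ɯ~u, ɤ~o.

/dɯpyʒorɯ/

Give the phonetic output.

/y/ harmonizes with /ɯ/ ([-round]) → [i]
/o/ harmonizes with /ɯ/ ([-round]) → [ɤ]

[dɯpiʒɤrɯ]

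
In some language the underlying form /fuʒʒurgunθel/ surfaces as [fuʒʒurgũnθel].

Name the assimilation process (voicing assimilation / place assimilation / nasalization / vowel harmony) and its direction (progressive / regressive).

/u/→[ũ].
Each target copies a feature from the following segment, so the direction is regressive.

nasalization, regressive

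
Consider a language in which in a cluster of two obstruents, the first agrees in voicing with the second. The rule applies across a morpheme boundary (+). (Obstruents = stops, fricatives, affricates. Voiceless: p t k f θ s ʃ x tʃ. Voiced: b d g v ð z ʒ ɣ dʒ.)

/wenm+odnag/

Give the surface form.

no segment meets the rule's conditions; no change.

[wenm+odnag]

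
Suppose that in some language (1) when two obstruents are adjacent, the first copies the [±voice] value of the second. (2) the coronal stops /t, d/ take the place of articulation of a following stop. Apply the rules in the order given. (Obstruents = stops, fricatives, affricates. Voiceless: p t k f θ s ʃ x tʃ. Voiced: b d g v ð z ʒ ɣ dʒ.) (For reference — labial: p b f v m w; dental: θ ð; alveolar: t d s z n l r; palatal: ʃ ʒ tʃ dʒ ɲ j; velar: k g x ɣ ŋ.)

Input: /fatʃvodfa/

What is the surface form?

Rule 1: /tʃ/ before /v/ (voiced) → [dʒ]
Rule 1: /d/ before /f/ (voiceless) → [t]
After rule 1: fadʒvotfa
Rule 2: no segment meets the rule's conditions; no change.

[fadʒvotfa]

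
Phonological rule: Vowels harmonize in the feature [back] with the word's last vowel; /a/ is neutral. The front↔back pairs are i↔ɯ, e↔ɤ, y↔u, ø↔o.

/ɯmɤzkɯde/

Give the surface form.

/ɯ/ harmonizes with /e/ ([-back]) → [i]
/ɤ/ harmonizes with /e/ ([-back]) → [e]
/ɯ/ harmonizes with /e/ ([-back]) → [i]

[imezkide]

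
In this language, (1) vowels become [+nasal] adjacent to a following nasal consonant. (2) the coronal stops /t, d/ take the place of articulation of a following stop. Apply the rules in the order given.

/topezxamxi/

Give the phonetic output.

[topezxãmxi]

Rule 1: /a/ before nasal /m/ → [ã]
After rule 1: topezxãmxi
Rule 2: no segment meets the rule's conditions; no change.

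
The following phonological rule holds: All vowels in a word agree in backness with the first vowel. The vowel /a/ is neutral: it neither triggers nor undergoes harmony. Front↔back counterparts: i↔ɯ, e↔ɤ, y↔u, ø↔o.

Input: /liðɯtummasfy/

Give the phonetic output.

/ɯ/ harmonizes with /i/ ([-back]) → [i]
/u/ harmonizes with /i/ ([-back]) → [y]

[liðitymmasfy]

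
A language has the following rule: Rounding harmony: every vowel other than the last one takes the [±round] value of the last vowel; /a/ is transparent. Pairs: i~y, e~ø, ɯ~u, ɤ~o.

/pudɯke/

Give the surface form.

/u/ harmonizes with /e/ ([-round]) → [ɯ]

[pɯdɯke]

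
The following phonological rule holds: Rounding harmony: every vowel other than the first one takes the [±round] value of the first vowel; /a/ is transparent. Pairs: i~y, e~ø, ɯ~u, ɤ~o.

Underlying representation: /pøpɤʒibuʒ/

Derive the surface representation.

/ɤ/ harmonizes with /ø/ ([+round]) → [o]
/i/ harmonizes with /ø/ ([+round]) → [y]

[pøpoʒybuʒ]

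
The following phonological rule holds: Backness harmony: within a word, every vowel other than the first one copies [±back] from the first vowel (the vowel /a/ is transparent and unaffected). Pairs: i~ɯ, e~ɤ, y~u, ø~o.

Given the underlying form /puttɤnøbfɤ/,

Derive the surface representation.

[puttɤnobfɤ]

/ø/ harmonizes with /u/ ([+back]) → [o]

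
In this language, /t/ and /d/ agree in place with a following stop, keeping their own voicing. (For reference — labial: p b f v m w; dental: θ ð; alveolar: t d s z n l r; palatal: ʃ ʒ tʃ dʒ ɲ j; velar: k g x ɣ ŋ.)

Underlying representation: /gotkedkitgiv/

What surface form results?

[gokkegkikgiv]

/t/ before /k/ (velar) → [k]
/d/ before /k/ (velar) → [g]
/t/ before /g/ (velar) → [k]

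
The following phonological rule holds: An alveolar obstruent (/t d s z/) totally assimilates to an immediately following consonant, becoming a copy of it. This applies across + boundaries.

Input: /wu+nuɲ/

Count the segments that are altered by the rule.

No segment meets the rule's conditions.

0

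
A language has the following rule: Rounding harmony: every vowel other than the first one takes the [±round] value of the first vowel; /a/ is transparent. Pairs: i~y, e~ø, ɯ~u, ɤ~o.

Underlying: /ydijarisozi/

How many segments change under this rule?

/i/ harmonizes with /y/ ([+round]) → [y]
/i/ harmonizes with /y/ ([+round]) → [y]
/i/ harmonizes with /y/ ([+round]) → [y]
3 segments change.

3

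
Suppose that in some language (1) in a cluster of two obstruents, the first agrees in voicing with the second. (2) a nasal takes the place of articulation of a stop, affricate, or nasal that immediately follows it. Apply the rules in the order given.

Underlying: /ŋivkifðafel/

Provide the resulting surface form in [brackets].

Rule 1: /v/ before /k/ (voiceless) → [f]
Rule 1: /f/ before /ð/ (voiced) → [v]
After rule 1: ŋifkivðafel
Rule 2: no segment meets the rule's conditions; no change.

[ŋifkivðafel]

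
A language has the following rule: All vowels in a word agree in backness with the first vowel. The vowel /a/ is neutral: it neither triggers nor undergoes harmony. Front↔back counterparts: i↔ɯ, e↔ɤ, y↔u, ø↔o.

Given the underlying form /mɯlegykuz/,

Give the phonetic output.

[mɯlɤgukuz]

/e/ harmonizes with /ɯ/ ([+back]) → [ɤ]
/y/ harmonizes with /ɯ/ ([+back]) → [u]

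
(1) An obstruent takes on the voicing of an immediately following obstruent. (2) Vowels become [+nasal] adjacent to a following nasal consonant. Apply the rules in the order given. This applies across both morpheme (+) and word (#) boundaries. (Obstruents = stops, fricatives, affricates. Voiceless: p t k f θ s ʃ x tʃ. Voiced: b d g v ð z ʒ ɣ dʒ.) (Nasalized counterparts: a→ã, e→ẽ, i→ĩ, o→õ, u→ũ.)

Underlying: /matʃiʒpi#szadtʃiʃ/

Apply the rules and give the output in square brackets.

[matʃiʃpi#zzattʃiʃ]

Rule 1: /ʒ/ before /p/ (voiceless) → [ʃ]
Rule 1: /s/ before /z/ (voiced) → [z]
Rule 1: /d/ before /tʃ/ (voiceless) → [t]
After rule 1: matʃiʃpi#zzattʃiʃ
Rule 2: no segment meets the rule's conditions; no change.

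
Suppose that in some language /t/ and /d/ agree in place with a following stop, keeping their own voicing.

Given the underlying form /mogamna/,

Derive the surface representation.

[mogamna]

no segment meets the rule's conditions; no change.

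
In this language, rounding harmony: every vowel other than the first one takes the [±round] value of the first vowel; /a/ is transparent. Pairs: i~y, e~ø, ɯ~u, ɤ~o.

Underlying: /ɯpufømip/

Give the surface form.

[ɯpɯfemip]

/u/ harmonizes with /ɯ/ ([-round]) → [ɯ]
/ø/ harmonizes with /ɯ/ ([-round]) → [e]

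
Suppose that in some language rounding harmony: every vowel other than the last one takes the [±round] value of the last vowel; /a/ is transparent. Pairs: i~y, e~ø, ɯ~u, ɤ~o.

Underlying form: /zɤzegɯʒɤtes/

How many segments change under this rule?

No segment meets the rule's conditions.

0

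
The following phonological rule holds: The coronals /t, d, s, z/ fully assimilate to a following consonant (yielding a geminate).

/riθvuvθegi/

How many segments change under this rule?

No segment meets the rule's conditions.

0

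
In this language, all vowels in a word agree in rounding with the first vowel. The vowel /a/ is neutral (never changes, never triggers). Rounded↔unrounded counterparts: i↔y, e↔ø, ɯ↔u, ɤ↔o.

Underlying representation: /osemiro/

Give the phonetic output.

/e/ harmonizes with /o/ ([+round]) → [ø]
/i/ harmonizes with /o/ ([+round]) → [y]

[osømyro]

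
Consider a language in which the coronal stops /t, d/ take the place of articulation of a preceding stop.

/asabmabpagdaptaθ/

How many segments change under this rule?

/d/ after /g/ (velar) → [g]
/t/ after /p/ (labial) → [p]
2 segments change.

2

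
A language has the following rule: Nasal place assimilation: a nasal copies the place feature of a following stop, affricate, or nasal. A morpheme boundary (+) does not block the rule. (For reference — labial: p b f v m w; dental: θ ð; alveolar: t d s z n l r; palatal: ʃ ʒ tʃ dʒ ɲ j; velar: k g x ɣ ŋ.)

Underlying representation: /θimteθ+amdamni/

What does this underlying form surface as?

/m/ before /t/ (alveolar) → [n]
/m/ before /d/ (alveolar) → [n]
/m/ before /n/ (alveolar) → [n]

[θinteθ+andanni]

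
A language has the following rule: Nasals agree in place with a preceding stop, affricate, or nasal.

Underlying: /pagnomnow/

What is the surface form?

/n/ after /g/ (velar) → [ŋ]
/n/ after /m/ (labial) → [m]

[pagŋommow]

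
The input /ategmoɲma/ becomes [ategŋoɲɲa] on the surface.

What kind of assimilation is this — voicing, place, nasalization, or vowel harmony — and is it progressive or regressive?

place assimilation, progressive

/m/→[ŋ] /m/→[ɲ].
Each target copies a feature from the preceding segment, so the direction is progressive.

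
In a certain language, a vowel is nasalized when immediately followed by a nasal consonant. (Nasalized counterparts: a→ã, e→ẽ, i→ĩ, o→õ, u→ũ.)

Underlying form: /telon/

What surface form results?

/o/ before nasal /n/ → [õ]

[telõn]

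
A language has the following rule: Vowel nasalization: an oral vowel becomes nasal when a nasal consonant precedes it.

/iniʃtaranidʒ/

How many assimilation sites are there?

2

/i/ after nasal /n/ → [ĩ]
/i/ after nasal /n/ → [ĩ]
2 segments change.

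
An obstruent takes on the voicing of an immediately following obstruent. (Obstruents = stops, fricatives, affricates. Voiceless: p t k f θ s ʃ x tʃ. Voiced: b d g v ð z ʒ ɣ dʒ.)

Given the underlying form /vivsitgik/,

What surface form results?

[vifsidgik]

/v/ before /s/ (voiceless) → [f]
/t/ before /g/ (voiced) → [d]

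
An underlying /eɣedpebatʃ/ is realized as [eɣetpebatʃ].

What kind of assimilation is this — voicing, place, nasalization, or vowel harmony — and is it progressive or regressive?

voicing assimilation, regressive

/d/→[t].
Each target copies a feature from the following segment, so the direction is regressive.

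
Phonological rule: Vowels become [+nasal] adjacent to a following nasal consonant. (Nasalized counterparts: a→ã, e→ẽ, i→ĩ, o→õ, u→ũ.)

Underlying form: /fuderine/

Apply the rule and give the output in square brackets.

[fuderĩne]

/i/ before nasal /n/ → [ĩ]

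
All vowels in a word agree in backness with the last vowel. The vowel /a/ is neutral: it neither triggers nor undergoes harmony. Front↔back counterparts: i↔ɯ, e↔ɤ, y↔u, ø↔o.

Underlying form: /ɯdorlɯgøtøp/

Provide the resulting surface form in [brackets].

/ɯ/ harmonizes with /ø/ ([-back]) → [i]
/o/ harmonizes with /ø/ ([-back]) → [ø]
/ɯ/ harmonizes with /ø/ ([-back]) → [i]

[idørligøtøp]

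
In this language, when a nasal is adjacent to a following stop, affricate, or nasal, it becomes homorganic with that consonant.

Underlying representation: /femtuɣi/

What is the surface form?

[fentuɣi]

/m/ before /t/ (alveolar) → [n]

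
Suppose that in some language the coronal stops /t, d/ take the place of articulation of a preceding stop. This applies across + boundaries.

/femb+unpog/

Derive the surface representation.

[femb+unpog]

no segment meets the rule's conditions; no change.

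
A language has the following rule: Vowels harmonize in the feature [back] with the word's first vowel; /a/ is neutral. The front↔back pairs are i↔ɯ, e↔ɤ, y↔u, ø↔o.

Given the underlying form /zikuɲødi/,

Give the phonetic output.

[zikyɲødi]

/u/ harmonizes with /i/ ([-back]) → [y]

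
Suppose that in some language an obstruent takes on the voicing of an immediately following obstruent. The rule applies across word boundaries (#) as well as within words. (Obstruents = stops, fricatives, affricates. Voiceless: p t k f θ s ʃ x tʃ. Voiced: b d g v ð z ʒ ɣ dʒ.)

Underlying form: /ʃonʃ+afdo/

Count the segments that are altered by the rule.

/f/ before /d/ (voiced) → [v]
1 segment changes.

1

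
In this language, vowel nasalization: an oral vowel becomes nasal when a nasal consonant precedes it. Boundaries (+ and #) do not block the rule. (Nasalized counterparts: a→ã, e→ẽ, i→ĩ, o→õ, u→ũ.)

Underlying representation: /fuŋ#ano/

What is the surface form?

[fuŋ#ãnõ]

/a/ after nasal /ŋ/ → [ã]
/o/ after nasal /n/ → [õ]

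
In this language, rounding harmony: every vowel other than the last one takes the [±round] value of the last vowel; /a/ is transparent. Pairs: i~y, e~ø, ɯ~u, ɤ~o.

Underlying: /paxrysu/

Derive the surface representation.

[paxrysu]

no segment meets the rule's conditions; no change.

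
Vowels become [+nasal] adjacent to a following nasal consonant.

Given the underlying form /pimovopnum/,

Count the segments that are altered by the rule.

2

/i/ before nasal /m/ → [ĩ]
/u/ before nasal /m/ → [ũ]
2 segments change.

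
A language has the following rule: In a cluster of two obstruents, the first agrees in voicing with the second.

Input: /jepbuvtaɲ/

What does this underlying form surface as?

/p/ before /b/ (voiced) → [b]
/v/ before /t/ (voiceless) → [f]

[jebbuftaɲ]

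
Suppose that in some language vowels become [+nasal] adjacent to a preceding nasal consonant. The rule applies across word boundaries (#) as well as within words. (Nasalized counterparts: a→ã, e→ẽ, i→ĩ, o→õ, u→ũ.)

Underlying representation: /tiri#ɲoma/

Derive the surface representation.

[tiri#ɲõmã]

/o/ after nasal /ɲ/ → [õ]
/a/ after nasal /m/ → [ã]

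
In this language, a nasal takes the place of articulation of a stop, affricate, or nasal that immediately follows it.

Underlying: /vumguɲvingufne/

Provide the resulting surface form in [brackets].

/m/ before /g/ (velar) → [ŋ]
/n/ before /g/ (velar) → [ŋ]

[vuŋguɲviŋgufne]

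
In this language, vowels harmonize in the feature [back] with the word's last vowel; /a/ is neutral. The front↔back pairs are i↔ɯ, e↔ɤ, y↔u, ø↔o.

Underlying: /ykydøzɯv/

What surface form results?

[ukudozɯv]

/y/ harmonizes with /ɯ/ ([+back]) → [u]
/y/ harmonizes with /ɯ/ ([+back]) → [u]
/ø/ harmonizes with /ɯ/ ([+back]) → [o]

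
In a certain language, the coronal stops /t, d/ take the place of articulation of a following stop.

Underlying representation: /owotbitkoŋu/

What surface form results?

/t/ before /b/ (labial) → [p]
/t/ before /k/ (velar) → [k]

[owopbikkoŋu]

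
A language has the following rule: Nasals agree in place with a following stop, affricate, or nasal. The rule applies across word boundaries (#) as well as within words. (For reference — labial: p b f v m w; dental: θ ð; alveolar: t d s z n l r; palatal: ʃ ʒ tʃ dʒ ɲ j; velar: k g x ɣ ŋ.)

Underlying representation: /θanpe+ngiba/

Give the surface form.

[θampe+ŋgiba]

/n/ before /p/ (labial) → [m]
/n/ before /g/ (velar) → [ŋ]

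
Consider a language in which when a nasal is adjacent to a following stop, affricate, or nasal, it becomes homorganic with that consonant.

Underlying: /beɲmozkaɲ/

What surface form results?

[bemmozkaɲ]

/ɲ/ before /m/ (labial) → [m]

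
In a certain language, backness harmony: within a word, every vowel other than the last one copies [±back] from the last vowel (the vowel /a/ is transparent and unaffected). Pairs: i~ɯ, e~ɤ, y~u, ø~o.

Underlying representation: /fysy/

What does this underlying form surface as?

no segment meets the rule's conditions; no change.

[fysy]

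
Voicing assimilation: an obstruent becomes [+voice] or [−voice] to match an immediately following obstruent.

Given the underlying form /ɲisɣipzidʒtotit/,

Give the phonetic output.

/s/ before /ɣ/ (voiced) → [z]
/p/ before /z/ (voiced) → [b]
/dʒ/ before /t/ (voiceless) → [tʃ]

[ɲizɣibzitʃtotit]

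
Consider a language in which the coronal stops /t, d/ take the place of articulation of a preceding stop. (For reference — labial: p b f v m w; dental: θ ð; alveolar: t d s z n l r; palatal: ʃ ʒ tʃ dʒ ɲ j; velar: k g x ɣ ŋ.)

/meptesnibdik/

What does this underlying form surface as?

/t/ after /p/ (labial) → [p]
/d/ after /b/ (labial) → [b]

[meppesnibbik]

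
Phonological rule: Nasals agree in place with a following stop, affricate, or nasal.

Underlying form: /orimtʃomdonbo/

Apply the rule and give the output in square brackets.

/m/ before /tʃ/ (palatal) → [ɲ]
/m/ before /d/ (alveolar) → [n]
/n/ before /b/ (labial) → [m]

[oriɲtʃondombo]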